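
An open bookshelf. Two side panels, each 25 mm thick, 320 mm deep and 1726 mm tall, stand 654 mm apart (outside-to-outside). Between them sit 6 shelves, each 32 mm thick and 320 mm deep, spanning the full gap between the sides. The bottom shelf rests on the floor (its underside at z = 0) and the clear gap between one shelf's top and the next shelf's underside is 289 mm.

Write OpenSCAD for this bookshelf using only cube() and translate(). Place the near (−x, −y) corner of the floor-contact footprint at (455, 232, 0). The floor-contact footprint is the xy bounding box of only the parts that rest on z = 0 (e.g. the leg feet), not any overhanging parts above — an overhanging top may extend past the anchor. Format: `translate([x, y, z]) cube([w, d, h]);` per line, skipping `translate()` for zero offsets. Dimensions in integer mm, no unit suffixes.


translate([455, 232, 0]) cube([25, 320, 1726]);
translate([1084, 232, 0]) cube([25, 320, 1726]);
translate([480, 232, 0]) cube([604, 320, 32]);
translate([480, 232, 321]) cube([604, 320, 32]);
translate([480, 232, 642]) cube([604, 320, 32]);
translate([480, 232, 963]) cube([604, 320, 32]);
translate([480, 232, 1284]) cube([604, 320, 32]);
translate([480, 232, 1605]) cube([604, 320, 32]);


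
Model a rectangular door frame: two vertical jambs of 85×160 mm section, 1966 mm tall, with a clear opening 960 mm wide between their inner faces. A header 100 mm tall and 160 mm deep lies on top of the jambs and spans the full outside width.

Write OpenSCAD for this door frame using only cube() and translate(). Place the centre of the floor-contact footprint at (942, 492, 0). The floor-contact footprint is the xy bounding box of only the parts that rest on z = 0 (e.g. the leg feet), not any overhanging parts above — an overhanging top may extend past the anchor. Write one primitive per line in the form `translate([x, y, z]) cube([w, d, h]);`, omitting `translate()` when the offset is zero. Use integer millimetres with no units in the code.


translate([377, 412, 0]) cube([85, 160, 1966]);
translate([1422, 412, 0]) cube([85, 160, 1966]);
translate([377, 412, 1966]) cube([1130, 160, 100]);


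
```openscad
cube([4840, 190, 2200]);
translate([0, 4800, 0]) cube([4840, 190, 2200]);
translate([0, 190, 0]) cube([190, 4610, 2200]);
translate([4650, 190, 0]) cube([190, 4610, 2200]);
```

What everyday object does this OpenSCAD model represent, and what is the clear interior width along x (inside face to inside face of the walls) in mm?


A house (or room) frame. The interior width is 4460 mm.

Four 2200 mm walls enclosing a rectangle with no floor or roof — a room or house frame. Outside width is 4840 mm and wall thickness is 190 mm, so the interior width is 4840 − 2 × 190 = 4460 mm.


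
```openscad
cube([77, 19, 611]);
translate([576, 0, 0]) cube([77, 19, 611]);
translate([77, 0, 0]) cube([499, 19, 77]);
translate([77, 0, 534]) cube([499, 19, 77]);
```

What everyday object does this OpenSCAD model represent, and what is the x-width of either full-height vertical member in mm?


A picture frame. The border width is 77 mm.

Four thin pieces enclosing a rectangular opening — a picture frame. The two full-height stiles are 611 mm tall; the top rail sits at z = 534 and is 77 mm tall, so the border above the opening is 611 − 534 = 77 mm, matching the stile x-width.


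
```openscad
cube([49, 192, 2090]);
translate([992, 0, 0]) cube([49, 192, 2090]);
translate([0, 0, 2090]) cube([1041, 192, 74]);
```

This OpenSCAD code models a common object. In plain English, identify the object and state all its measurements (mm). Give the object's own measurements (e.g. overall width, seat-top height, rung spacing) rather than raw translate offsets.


A door frame. The clear opening is 943 mm wide and 2090 mm high. Two 49 mm wide jambs, 192 mm deep, stand either side of the opening from the floor to the top of the opening. A 74 mm thick head sits across the top of both jambs, spanning the full outside width of the frame.


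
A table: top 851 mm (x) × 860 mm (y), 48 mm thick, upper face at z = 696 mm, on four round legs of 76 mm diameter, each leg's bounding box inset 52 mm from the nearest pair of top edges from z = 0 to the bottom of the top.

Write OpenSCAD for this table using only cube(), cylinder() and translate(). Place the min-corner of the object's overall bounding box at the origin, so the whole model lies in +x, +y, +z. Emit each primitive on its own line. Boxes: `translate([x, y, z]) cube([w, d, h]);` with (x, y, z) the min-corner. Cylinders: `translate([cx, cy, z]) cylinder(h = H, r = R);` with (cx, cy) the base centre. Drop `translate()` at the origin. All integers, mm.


translate([0, 0, 648]) cube([851, 860, 48]);
translate([90, 90, 0]) cylinder(h = 648, r = 38);
translate([761, 90, 0]) cylinder(h = 648, r = 38);
translate([90, 770, 0]) cylinder(h = 648, r = 38);
translate([761, 770, 0]) cylinder(h = 648, r = 38);


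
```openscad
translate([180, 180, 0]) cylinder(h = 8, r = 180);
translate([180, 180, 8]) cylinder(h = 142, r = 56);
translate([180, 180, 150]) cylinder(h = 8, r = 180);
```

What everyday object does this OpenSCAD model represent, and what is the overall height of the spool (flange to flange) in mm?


A spool. The overall height is 158 mm.

Three coaxial cylinders, large–small–large — a spool. Two 8 mm flanges and a 142 mm core give 8 + 142 + 8 = 158 mm.


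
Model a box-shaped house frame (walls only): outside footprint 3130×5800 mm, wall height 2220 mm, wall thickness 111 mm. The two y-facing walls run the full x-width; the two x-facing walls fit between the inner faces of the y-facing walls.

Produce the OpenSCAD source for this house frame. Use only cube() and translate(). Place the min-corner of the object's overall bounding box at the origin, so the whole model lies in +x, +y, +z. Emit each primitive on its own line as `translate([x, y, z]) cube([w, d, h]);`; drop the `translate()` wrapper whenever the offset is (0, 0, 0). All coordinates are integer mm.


cube([3130, 111, 2220]);
translate([0, 5689, 0]) cube([3130, 111, 2220]);
translate([0, 111, 0]) cube([111, 5578, 2220]);
translate([3019, 111, 0]) cube([111, 5578, 2220]);


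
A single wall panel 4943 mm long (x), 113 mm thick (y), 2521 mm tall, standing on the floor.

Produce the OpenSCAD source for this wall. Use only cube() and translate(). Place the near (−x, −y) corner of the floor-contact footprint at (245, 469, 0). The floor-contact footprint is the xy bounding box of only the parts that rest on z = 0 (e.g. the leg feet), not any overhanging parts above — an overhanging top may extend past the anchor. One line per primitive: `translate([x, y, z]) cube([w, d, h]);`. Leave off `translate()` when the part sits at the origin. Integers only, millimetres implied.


translate([245, 469, 0]) cube([4943, 113, 2521]);


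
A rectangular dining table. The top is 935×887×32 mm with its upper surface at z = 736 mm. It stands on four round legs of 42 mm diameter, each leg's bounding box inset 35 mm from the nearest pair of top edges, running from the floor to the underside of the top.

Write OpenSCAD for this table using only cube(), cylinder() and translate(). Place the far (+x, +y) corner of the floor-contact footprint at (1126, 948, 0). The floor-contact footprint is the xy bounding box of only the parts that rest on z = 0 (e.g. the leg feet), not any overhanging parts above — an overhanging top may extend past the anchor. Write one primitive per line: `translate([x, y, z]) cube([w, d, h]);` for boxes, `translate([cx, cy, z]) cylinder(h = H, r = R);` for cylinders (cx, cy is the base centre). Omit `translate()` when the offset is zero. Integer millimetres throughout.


// leg_h = 736 - 32 = 704
translate([226, 96, 704]) cube([935, 887, 32]);
translate([282, 152, 0]) cylinder(h = 704, r = 21);
translate([1105, 152, 0]) cylinder(h = 704, r = 21);
translate([282, 927, 0]) cylinder(h = 704, r = 21);
translate([1105, 927, 0]) cylinder(h = 704, r = 21);


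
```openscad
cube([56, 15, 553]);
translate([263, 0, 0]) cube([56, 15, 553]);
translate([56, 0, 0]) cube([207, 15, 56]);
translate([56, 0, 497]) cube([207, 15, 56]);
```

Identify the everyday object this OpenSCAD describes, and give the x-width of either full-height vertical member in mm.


A picture frame. The border width is 56 mm.

Four thin pieces enclosing a rectangular opening — a picture frame. The two full-height stiles are 553 mm tall; the top rail sits at z = 497 and is 56 mm tall, so the border above the opening is 553 − 497 = 56 mm, matching the stile x-width.


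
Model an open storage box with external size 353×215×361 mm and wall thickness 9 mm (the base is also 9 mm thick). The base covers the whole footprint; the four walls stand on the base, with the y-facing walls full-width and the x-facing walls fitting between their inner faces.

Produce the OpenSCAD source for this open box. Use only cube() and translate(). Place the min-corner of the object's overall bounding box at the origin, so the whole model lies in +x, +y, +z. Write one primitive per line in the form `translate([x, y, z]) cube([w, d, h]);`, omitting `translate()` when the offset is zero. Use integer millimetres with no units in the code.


cube([353, 215, 9]);
translate([0, 0, 9]) cube([353, 9, 352]);
translate([0, 206, 9]) cube([353, 9, 352]);
translate([0, 9, 9]) cube([9, 197, 352]);
translate([344, 9, 9]) cube([9, 197, 352]);


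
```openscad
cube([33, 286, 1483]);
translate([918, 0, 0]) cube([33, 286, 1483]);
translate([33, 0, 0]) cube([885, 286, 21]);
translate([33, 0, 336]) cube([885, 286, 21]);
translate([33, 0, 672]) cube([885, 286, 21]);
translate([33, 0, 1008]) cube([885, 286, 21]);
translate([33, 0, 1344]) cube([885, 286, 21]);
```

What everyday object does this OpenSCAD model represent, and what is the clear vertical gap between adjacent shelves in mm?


A bookshelf. The clear shelf gap is 315 mm.

Two tall side panels with 5 horizontal boards between them — a bookshelf. The first two shelf undersides are at z = 0 and z = 336; with shelf thickness 21, the clear gap is 336 − 0 − 21 = 315 mm.


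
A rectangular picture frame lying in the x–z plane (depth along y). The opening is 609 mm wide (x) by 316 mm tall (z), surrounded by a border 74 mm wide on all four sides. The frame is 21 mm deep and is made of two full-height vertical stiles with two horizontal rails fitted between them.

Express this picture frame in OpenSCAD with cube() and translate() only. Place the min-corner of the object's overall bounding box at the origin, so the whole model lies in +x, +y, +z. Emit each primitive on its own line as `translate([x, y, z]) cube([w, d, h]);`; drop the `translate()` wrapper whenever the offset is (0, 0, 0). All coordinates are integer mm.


cube([74, 21, 464]);
translate([683, 0, 0]) cube([74, 21, 464]);
translate([74, 0, 0]) cube([609, 21, 74]);
translate([74, 0, 390]) cube([609, 21, 74]);


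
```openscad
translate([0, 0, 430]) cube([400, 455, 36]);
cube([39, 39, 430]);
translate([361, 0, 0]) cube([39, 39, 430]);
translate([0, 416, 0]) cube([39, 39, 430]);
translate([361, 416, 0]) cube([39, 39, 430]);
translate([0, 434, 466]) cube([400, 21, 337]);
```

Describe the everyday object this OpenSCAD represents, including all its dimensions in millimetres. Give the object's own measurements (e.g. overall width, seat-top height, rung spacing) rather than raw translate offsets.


A chair. The seat is a 400×455×36 mm slab with its top at z = 466 mm, on four 39×39 mm corner legs (flush with the seat edges, standing on z = 0). A flat backrest 21 mm thick, 337 mm tall, spans the full seat width and rises from the seat top along its +y edge, rear face flush with the rear of the seat.


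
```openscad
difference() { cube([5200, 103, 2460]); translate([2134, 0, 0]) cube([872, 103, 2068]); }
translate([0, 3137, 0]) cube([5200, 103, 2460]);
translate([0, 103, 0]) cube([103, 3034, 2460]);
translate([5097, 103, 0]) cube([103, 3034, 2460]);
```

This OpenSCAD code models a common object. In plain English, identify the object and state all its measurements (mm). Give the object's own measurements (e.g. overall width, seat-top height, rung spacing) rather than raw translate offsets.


A single room: four walls, each 2460 mm tall and 103 mm thick, enclosing an outside footprint 5200×3240 mm (x × y), no floor or roof. The front and back walls (−y and +y sides) run the full x-width; the side walls fit between their inner faces. A door opening 872 mm wide and 2068 mm tall is cut through the front wall from the floor up, its −x edge 2134 mm from the wall's −x end.


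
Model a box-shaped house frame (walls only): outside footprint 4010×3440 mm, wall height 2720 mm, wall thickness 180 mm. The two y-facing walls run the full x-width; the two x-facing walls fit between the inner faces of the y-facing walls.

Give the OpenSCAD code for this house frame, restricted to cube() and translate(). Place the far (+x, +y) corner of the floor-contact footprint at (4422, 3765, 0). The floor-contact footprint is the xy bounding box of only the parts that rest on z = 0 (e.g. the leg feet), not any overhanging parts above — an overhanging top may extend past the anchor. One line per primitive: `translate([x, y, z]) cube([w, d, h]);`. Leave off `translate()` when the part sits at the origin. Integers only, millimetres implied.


translate([412, 325, 0]) cube([4010, 180, 2720]);
translate([412, 3585, 0]) cube([4010, 180, 2720]);
translate([412, 505, 0]) cube([180, 3080, 2720]);
translate([4242, 505, 0]) cube([180, 3080, 2720]);


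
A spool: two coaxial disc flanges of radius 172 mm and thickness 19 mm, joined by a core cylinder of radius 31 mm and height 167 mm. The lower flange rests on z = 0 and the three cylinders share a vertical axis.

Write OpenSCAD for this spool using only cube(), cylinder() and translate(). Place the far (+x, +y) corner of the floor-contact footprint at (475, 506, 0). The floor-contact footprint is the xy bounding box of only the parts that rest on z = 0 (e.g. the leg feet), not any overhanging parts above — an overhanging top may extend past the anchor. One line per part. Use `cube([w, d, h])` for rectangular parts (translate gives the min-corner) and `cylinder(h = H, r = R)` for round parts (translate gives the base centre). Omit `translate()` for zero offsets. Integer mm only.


translate([303, 334, 0]) cylinder(h = 19, r = 172);
translate([303, 334, 19]) cylinder(h = 167, r = 31);
translate([303, 334, 186]) cylinder(h = 19, r = 172);


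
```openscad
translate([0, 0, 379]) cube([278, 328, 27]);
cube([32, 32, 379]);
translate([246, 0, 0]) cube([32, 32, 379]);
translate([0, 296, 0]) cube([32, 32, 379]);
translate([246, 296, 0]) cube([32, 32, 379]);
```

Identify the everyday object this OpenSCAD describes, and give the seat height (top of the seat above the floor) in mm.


A stool. The seat height is 406 mm.

A 278×328×27 slab at z = 379 on four corner posts — a stool. The seat top is 379 + 27 = 406 mm.


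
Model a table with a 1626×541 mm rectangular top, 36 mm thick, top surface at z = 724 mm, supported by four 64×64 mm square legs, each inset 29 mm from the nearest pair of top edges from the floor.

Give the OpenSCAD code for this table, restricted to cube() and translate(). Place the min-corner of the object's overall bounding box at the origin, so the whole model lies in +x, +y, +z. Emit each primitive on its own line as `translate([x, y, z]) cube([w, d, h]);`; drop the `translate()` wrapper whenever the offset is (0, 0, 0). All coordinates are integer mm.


translate([0, 0, 688]) cube([1626, 541, 36]);
translate([29, 29, 0]) cube([64, 64, 688]);
translate([1533, 29, 0]) cube([64, 64, 688]);
translate([29, 448, 0]) cube([64, 64, 688]);
translate([1533, 448, 0]) cube([64, 64, 688]);


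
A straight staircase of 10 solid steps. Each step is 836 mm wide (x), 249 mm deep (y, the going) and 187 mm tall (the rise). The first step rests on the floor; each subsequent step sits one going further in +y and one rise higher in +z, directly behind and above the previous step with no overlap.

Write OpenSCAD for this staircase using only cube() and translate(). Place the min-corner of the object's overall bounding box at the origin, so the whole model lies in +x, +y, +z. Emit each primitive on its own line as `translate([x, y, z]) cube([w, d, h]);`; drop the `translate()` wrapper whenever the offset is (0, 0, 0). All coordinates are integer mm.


cube([836, 249, 187]);
translate([0, 249, 187]) cube([836, 249, 187]);
translate([0, 498, 374]) cube([836, 249, 187]);
translate([0, 747, 561]) cube([836, 249, 187]);
translate([0, 996, 748]) cube([836, 249, 187]);
translate([0, 1245, 935]) cube([836, 249, 187]);
translate([0, 1494, 1122]) cube([836, 249, 187]);
translate([0, 1743, 1309]) cube([836, 249, 187]);
translate([0, 1992, 1496]) cube([836, 249, 187]);
translate([0, 2241, 1683]) cube([836, 249, 187]);


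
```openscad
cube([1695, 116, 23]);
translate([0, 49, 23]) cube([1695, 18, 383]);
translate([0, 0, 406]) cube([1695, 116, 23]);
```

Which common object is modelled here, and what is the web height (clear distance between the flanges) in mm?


An I-beam. The web height is 383 mm.

Two wide flanges with a thin centred web — an I-beam. Overall 429 mm minus two 23 mm flanges gives a web of 429 − 2·23 = 383 mm.


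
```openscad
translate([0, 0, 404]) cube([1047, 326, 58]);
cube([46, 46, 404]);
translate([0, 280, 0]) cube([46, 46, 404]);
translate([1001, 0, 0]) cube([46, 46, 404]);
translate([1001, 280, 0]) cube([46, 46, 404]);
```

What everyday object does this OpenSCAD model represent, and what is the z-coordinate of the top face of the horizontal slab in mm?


A bench. The seat-top height is 462 mm.

A long slab on four corner posts — a bench. The slab sits at z = 404 with thickness 58, so the top is 404 + 58 = 462 mm.


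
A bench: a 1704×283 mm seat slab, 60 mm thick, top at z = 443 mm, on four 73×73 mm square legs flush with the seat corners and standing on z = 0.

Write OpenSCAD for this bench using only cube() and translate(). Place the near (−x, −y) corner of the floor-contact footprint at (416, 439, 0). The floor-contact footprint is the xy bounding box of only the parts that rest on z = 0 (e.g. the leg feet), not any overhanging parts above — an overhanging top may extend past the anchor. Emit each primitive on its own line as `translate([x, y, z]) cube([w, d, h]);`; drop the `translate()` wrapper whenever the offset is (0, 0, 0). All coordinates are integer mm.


translate([416, 439, 383]) cube([1704, 283, 60]);
translate([416, 439, 0]) cube([73, 73, 383]);
translate([416, 649, 0]) cube([73, 73, 383]);
translate([2047, 439, 0]) cube([73, 73, 383]);
translate([2047, 649, 0]) cube([73, 73, 383]);


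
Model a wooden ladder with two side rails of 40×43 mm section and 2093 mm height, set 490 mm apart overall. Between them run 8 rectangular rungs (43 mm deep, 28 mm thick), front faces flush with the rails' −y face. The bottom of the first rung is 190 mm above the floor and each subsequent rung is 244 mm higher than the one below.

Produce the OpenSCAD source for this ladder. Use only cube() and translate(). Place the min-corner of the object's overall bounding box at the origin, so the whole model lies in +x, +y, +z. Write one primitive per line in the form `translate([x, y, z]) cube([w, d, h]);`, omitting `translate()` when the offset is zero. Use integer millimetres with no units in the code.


cube([40, 43, 2093]);
translate([450, 0, 0]) cube([40, 43, 2093]);
translate([40, 0, 190]) cube([410, 43, 28]);
translate([40, 0, 434]) cube([410, 43, 28]);
translate([40, 0, 678]) cube([410, 43, 28]);
translate([40, 0, 922]) cube([410, 43, 28]);
translate([40, 0, 1166]) cube([410, 43, 28]);
translate([40, 0, 1410]) cube([410, 43, 28]);
translate([40, 0, 1654]) cube([410, 43, 28]);
translate([40, 0, 1898]) cube([410, 43, 28]);


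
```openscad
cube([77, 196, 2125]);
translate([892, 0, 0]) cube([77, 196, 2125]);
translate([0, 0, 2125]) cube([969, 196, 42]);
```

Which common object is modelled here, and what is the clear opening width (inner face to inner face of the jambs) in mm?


A door frame. The clear opening width is 815 mm.

Two 2125 mm tall posts with a header on top — a door frame. The left jamb is 77 mm wide at x = 0; the right jamb starts at x = 892. The clear opening is 892 − 77 = 815 mm.


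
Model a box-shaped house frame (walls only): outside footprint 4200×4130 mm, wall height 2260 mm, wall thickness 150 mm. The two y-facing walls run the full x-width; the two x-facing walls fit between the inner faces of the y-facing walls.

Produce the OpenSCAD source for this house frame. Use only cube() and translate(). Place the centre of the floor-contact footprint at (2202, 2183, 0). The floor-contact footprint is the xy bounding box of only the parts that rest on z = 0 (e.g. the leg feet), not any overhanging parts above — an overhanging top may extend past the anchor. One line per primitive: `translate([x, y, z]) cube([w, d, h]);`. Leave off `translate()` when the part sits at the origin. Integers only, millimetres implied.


translate([102, 118, 0]) cube([4200, 150, 2260]);
translate([102, 4098, 0]) cube([4200, 150, 2260]);
translate([102, 268, 0]) cube([150, 3830, 2260]);
translate([4152, 268, 0]) cube([150, 3830, 2260]);


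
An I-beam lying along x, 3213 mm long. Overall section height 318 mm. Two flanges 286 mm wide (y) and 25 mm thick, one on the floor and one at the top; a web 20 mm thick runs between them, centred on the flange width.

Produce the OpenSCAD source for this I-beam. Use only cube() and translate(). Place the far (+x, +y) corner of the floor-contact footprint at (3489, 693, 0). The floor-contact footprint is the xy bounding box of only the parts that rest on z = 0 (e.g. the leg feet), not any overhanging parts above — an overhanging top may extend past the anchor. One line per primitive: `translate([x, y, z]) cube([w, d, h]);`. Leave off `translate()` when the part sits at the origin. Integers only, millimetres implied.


translate([276, 407, 0]) cube([3213, 286, 25]);
translate([276, 540, 25]) cube([3213, 20, 268]);
translate([276, 407, 293]) cube([3213, 286, 25]);


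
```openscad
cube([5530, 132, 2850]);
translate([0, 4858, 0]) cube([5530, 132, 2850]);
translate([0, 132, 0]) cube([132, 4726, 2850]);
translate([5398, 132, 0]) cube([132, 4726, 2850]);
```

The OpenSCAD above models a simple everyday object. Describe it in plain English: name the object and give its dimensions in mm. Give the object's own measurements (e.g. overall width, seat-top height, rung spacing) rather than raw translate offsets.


The wall frame of a small rectangular building: four walls, each 2850 mm tall and 132 mm thick, enclosing a footprint 5530 mm (x) by 4990 mm (y) outside-to-outside, with no floor or roof. The front and back walls (the −y and +y sides) span the full width; the two side walls fit between them.


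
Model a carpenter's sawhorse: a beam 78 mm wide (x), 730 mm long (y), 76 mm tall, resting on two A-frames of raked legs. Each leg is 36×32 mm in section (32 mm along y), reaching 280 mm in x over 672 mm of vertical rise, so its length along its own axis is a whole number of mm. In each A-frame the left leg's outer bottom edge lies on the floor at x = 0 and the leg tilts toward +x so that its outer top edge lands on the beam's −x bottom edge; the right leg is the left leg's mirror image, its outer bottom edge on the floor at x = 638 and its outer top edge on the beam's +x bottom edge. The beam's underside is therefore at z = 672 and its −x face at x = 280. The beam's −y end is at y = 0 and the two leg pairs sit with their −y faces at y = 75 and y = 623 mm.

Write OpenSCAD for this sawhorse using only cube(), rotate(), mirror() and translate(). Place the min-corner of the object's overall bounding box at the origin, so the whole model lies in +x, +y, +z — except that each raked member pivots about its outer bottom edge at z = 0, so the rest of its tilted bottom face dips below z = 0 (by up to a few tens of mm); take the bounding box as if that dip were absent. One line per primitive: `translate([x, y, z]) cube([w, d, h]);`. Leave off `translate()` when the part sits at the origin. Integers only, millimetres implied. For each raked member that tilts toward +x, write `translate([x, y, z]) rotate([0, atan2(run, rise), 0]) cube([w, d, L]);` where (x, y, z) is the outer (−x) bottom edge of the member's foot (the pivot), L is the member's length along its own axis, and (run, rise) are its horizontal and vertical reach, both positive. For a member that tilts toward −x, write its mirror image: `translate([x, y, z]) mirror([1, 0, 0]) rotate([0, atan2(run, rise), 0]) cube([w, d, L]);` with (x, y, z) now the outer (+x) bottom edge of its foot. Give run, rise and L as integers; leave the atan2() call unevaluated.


translate([280, 0, 672]) cube([78, 730, 76]);
translate([0, 75, 0]) rotate([0, atan2(280, 672), 0]) cube([36, 32, 728]);
translate([638, 75, 0]) mirror([1, 0, 0]) rotate([0, atan2(280, 672), 0]) cube([36, 32, 728]);
translate([0, 623, 0]) rotate([0, atan2(280, 672), 0]) cube([36, 32, 728]);
translate([638, 623, 0]) mirror([1, 0, 0]) rotate([0, atan2(280, 672), 0]) cube([36, 32, 728]);


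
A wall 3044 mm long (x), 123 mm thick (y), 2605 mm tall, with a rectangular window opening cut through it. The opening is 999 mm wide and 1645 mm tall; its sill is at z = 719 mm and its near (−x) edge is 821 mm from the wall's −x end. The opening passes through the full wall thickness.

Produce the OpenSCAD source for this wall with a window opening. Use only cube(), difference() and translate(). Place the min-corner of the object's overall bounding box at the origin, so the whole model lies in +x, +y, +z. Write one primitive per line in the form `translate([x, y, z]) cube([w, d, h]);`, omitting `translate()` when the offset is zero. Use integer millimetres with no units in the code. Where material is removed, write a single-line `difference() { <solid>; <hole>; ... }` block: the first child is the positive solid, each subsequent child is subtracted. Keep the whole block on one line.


difference() { cube([3044, 123, 2605]); translate([821, 0, 719]) cube([999, 123, 1645]); }


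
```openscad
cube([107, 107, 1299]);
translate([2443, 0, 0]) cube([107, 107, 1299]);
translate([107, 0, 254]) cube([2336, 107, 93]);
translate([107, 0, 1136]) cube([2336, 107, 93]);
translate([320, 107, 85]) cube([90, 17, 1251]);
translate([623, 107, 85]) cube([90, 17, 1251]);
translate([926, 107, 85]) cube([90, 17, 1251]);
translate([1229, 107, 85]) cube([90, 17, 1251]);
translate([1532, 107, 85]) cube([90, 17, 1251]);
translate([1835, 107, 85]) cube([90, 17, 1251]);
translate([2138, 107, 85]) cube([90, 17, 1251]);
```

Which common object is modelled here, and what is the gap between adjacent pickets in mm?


A fence section. The picket gap is 213 mm.

Two posts, two rails, 7 pickets — a fence section. Span 2336 mm holds 7 pickets of 90 mm with 8 equal gaps: ⌊(2336 − 7·90) / 8⌋ = 213 mm.


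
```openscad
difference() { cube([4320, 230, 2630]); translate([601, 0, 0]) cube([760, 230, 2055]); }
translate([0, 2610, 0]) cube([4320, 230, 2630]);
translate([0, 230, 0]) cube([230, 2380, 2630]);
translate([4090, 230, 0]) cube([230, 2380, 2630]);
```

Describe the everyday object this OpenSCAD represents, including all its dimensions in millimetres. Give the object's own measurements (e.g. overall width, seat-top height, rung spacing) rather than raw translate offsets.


A single room: four walls, each 2630 mm tall and 230 mm thick, enclosing an outside footprint 4320×2840 mm (x × y), no floor or roof. The front and back walls (−y and +y sides) run the full x-width; the side walls fit between their inner faces. A door opening 760 mm wide and 2055 mm tall is cut through the front wall from the floor up, its −x edge 601 mm from the wall's −x end.


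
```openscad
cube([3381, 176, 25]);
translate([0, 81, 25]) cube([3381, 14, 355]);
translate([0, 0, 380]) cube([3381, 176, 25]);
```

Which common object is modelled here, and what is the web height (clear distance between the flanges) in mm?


An I-beam. The web height is 355 mm.

Two wide flanges with a thin centred web — an I-beam. Overall 405 mm minus two 25 mm flanges gives a web of 405 − 2·25 = 355 mm.


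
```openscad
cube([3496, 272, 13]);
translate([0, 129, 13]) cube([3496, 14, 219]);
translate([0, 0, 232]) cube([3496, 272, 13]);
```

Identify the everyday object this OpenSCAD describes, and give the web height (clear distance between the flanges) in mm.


An I-beam. The web height is 219 mm.

Two wide flanges with a thin centred web — an I-beam. Overall 245 mm minus two 13 mm flanges gives a web of 245 − 2·13 = 219 mm.


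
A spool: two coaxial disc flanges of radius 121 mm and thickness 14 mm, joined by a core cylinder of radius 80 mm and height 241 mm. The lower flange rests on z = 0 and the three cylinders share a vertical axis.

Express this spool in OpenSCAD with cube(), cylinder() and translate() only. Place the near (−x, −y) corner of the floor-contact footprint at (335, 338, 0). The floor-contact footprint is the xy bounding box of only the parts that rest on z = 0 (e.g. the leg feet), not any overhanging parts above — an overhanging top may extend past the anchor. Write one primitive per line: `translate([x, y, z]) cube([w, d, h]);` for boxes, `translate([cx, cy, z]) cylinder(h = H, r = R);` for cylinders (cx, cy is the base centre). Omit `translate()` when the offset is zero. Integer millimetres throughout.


translate([456, 459, 0]) cylinder(h = 14, r = 121);
translate([456, 459, 14]) cylinder(h = 241, r = 80);
translate([456, 459, 255]) cylinder(h = 14, r = 121);


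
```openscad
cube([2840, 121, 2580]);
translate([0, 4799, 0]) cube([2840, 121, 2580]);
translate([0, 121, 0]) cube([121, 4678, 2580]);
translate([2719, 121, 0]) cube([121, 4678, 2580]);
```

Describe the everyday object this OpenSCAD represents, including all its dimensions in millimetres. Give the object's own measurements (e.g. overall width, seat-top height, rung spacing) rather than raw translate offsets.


The wall frame of a small rectangular building: four walls, each 2580 mm tall and 121 mm thick, enclosing a footprint 2840 mm (x) by 4920 mm (y) outside-to-outside, with no floor or roof. The front and back walls (the −y and +y sides) span the full width; the two side walls fit between them.


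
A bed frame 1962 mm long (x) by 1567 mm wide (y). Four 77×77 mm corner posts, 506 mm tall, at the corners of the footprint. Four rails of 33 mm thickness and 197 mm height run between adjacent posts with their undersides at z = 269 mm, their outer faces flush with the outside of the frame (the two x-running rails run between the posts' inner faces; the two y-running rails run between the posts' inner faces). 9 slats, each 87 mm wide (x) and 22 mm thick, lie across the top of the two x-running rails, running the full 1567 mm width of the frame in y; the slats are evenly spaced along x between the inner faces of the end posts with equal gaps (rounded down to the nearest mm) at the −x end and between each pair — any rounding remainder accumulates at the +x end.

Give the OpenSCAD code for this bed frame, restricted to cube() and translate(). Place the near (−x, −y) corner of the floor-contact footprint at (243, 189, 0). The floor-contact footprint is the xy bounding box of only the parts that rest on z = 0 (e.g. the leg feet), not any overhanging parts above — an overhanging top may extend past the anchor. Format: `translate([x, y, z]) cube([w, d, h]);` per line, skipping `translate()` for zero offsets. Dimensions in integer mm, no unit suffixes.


translate([243, 189, 0]) cube([77, 77, 506]);
translate([243, 1679, 0]) cube([77, 77, 506]);
translate([2128, 189, 0]) cube([77, 77, 506]);
translate([2128, 1679, 0]) cube([77, 77, 506]);
translate([320, 189, 269]) cube([1808, 33, 197]);
translate([320, 1723, 269]) cube([1808, 33, 197]);
translate([243, 266, 269]) cube([33, 1413, 197]);
translate([2172, 266, 269]) cube([33, 1413, 197]);
translate([422, 189, 466]) cube([87, 1567, 22]);
translate([611, 189, 466]) cube([87, 1567, 22]);
translate([800, 189, 466]) cube([87, 1567, 22]);
translate([989, 189, 466]) cube([87, 1567, 22]);
translate([1178, 189, 466]) cube([87, 1567, 22]);
translate([1367, 189, 466]) cube([87, 1567, 22]);
translate([1556, 189, 466]) cube([87, 1567, 22]);
translate([1745, 189, 466]) cube([87, 1567, 22]);
translate([1934, 189, 466]) cube([87, 1567, 22]);


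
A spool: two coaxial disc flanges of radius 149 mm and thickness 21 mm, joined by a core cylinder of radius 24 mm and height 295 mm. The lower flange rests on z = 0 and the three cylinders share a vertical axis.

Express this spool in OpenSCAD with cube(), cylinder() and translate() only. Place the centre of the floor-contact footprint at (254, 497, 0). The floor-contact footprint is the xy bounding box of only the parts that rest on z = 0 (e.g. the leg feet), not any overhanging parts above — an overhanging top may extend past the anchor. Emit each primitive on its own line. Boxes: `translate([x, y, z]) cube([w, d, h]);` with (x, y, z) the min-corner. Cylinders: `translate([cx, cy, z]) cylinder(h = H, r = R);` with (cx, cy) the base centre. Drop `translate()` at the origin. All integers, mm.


translate([254, 497, 0]) cylinder(h = 21, r = 149);
translate([254, 497, 21]) cylinder(h = 295, r = 24);
translate([254, 497, 316]) cylinder(h = 21, r = 149);


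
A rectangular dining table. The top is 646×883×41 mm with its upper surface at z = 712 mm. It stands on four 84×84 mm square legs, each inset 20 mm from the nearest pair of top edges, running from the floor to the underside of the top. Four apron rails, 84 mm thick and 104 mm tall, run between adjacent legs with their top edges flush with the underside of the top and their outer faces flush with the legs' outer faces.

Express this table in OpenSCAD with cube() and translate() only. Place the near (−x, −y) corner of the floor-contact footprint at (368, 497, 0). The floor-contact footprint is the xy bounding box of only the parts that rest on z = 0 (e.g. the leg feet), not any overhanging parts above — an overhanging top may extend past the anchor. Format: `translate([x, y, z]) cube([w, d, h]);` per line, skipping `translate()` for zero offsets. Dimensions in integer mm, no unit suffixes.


// leg_h = 712 - 41 = 671
// apron z = 671 - 104 = 567
translate([348, 477, 671]) cube([646, 883, 41]);
translate([368, 497, 0]) cube([84, 84, 671]);
translate([890, 497, 0]) cube([84, 84, 671]);
translate([368, 1256, 0]) cube([84, 84, 671]);
translate([890, 1256, 0]) cube([84, 84, 671]);
translate([452, 497, 567]) cube([438, 84, 104]);
translate([452, 1256, 567]) cube([438, 84, 104]);
translate([368, 581, 567]) cube([84, 675, 104]);
translate([890, 581, 567]) cube([84, 675, 104]);


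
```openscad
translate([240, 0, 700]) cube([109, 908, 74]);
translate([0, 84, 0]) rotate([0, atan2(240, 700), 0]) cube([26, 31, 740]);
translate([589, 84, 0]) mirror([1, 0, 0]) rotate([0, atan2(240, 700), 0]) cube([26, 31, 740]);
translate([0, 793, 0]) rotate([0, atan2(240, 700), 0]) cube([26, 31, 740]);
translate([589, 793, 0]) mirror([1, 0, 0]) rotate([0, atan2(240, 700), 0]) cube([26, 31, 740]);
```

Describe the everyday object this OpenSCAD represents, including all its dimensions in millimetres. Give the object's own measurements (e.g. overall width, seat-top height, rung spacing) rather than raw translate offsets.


A sawhorse. A 109×908×74 mm beam (x, y, z) sits on two A-frame leg pairs. Each pair is two raked legs of 26×31 mm section (31 mm along y) splaying symmetrically in x. Each leg rises 700 mm vertically over 240 mm of horizontal reach and is 740 mm long along its own axis. Every leg's outer bottom edge rests on the floor and its outer top edge meets a bottom edge of the beam — the left legs (tilting toward +x) meet the beam's −x bottom edge, the right legs (their mirror images, tilting toward −x) meet its +x bottom edge — so the leg tops tuck under the beam, the beam's underside is 700 mm above the floor, and the feet are 589 mm apart outside-to-outside with the beam centred between them. The two leg pairs are set in 84 mm from either end of the beam.


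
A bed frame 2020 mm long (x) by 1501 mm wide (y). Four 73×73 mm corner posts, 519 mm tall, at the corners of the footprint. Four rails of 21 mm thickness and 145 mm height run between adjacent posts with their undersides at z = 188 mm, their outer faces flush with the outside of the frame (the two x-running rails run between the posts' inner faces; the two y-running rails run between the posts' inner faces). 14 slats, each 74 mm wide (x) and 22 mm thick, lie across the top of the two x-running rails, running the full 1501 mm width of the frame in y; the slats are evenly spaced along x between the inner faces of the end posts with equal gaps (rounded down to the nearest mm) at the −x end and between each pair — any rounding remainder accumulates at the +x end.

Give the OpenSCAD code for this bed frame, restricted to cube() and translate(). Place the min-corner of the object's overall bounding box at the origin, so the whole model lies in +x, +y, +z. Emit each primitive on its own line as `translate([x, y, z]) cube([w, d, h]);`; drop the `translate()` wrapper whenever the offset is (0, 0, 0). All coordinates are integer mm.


cube([73, 73, 519]);
translate([0, 1428, 0]) cube([73, 73, 519]);
translate([1947, 0, 0]) cube([73, 73, 519]);
translate([1947, 1428, 0]) cube([73, 73, 519]);
translate([73, 0, 188]) cube([1874, 21, 145]);
translate([73, 1480, 188]) cube([1874, 21, 145]);
translate([0, 73, 188]) cube([21, 1355, 145]);
translate([1999, 73, 188]) cube([21, 1355, 145]);
translate([128, 0, 333]) cube([74, 1501, 22]);
translate([257, 0, 333]) cube([74, 1501, 22]);
translate([386, 0, 333]) cube([74, 1501, 22]);
translate([515, 0, 333]) cube([74, 1501, 22]);
translate([644, 0, 333]) cube([74, 1501, 22]);
translate([773, 0, 333]) cube([74, 1501, 22]);
translate([902, 0, 333]) cube([74, 1501, 22]);
translate([1031, 0, 333]) cube([74, 1501, 22]);
translate([1160, 0, 333]) cube([74, 1501, 22]);
translate([1289, 0, 333]) cube([74, 1501, 22]);
translate([1418, 0, 333]) cube([74, 1501, 22]);
translate([1547, 0, 333]) cube([74, 1501, 22]);
translate([1676, 0, 333]) cube([74, 1501, 22]);
translate([1805, 0, 333]) cube([74, 1501, 22]);


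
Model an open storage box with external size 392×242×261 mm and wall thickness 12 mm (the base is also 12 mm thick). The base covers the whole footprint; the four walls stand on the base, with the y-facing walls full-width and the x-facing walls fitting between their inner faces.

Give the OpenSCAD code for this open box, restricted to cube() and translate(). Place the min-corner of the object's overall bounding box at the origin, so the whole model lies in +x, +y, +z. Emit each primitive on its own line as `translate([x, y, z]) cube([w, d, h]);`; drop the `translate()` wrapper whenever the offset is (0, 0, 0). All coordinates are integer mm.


cube([392, 242, 12]);
translate([0, 0, 12]) cube([392, 12, 249]);
translate([0, 230, 12]) cube([392, 12, 249]);
translate([0, 12, 12]) cube([12, 218, 249]);
translate([380, 12, 12]) cube([12, 218, 249]);


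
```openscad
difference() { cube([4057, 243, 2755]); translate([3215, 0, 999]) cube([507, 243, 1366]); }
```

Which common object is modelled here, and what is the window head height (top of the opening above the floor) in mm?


A wall with a window opening. The window head height is 2365 mm.

A wall with a rectangular opening subtracted — a window. Sill at z = 999, opening 1366 mm tall, so the head is at 999 + 1366 = 2365 mm.


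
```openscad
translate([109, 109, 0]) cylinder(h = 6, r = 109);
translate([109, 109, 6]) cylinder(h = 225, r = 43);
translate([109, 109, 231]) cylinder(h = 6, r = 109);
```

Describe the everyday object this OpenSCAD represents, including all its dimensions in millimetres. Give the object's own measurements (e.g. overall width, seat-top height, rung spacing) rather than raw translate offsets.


A spool: two coaxial disc flanges of radius 109 mm and thickness 6 mm, joined by a core cylinder of radius 43 mm and height 225 mm. The lower flange rests on z = 0 and the three cylinders share a vertical axis.
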